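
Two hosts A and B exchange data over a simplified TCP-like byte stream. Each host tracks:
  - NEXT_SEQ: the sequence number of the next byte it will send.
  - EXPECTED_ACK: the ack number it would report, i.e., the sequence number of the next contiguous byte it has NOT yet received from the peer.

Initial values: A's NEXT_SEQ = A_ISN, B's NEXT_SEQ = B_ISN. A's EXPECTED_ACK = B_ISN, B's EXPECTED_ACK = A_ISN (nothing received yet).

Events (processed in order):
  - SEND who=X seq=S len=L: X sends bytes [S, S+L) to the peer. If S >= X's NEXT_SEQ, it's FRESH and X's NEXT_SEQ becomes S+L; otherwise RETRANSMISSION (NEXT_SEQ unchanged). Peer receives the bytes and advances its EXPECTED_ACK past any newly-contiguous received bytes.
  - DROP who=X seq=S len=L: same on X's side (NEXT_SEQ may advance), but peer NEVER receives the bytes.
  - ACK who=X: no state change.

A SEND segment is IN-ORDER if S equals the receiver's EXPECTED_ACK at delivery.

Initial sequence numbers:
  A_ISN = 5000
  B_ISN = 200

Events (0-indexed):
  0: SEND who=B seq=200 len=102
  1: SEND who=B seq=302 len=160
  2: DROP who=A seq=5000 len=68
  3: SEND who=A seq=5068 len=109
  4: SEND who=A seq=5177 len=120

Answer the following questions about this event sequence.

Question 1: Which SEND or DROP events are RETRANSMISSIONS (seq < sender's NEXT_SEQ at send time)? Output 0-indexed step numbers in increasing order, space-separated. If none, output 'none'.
Step 0: SEND seq=200 -> fresh
Step 1: SEND seq=302 -> fresh
Step 2: DROP seq=5000 -> fresh
Step 3: SEND seq=5068 -> fresh
Step 4: SEND seq=5177 -> fresh

Answer: none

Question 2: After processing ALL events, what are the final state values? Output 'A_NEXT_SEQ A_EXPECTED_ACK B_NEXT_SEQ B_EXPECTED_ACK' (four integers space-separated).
After event 0: A_seq=5000 A_ack=302 B_seq=302 B_ack=5000
After event 1: A_seq=5000 A_ack=462 B_seq=462 B_ack=5000
After event 2: A_seq=5068 A_ack=462 B_seq=462 B_ack=5000
After event 3: A_seq=5177 A_ack=462 B_seq=462 B_ack=5000
After event 4: A_seq=5297 A_ack=462 B_seq=462 B_ack=5000

Answer: 5297 462 462 5000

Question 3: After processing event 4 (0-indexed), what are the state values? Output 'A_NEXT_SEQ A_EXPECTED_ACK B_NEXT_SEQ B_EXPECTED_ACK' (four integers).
After event 0: A_seq=5000 A_ack=302 B_seq=302 B_ack=5000
After event 1: A_seq=5000 A_ack=462 B_seq=462 B_ack=5000
After event 2: A_seq=5068 A_ack=462 B_seq=462 B_ack=5000
After event 3: A_seq=5177 A_ack=462 B_seq=462 B_ack=5000
After event 4: A_seq=5297 A_ack=462 B_seq=462 B_ack=5000

5297 462 462 5000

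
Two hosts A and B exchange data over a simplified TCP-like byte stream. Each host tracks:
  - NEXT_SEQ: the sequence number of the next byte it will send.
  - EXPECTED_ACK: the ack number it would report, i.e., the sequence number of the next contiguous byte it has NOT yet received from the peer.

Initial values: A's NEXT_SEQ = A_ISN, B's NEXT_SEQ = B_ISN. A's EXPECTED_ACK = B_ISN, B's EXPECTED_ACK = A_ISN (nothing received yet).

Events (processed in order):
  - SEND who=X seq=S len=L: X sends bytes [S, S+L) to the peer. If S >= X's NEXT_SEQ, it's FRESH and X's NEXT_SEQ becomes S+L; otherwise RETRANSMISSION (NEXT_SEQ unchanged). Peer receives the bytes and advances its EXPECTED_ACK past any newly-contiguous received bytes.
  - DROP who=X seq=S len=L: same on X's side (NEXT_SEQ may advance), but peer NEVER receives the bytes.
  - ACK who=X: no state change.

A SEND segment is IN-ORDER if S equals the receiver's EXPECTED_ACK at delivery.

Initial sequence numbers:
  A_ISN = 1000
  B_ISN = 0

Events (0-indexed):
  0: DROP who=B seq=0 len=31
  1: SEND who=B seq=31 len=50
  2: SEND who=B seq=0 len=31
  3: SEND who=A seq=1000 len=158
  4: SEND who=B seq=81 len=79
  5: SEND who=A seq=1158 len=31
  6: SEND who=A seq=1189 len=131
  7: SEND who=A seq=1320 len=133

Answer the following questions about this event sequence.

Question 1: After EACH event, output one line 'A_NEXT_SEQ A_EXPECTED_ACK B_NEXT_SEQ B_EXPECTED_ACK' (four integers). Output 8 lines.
1000 0 31 1000
1000 0 81 1000
1000 81 81 1000
1158 81 81 1158
1158 160 160 1158
1189 160 160 1189
1320 160 160 1320
1453 160 160 1453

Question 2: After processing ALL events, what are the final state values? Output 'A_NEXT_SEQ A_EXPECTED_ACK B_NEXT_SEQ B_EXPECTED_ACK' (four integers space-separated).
After event 0: A_seq=1000 A_ack=0 B_seq=31 B_ack=1000
After event 1: A_seq=1000 A_ack=0 B_seq=81 B_ack=1000
After event 2: A_seq=1000 A_ack=81 B_seq=81 B_ack=1000
After event 3: A_seq=1158 A_ack=81 B_seq=81 B_ack=1158
After event 4: A_seq=1158 A_ack=160 B_seq=160 B_ack=1158
After event 5: A_seq=1189 A_ack=160 B_seq=160 B_ack=1189
After event 6: A_seq=1320 A_ack=160 B_seq=160 B_ack=1320
After event 7: A_seq=1453 A_ack=160 B_seq=160 B_ack=1453

Answer: 1453 160 160 1453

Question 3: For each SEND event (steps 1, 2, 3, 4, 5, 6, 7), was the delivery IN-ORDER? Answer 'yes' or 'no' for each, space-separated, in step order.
Step 1: SEND seq=31 -> out-of-order
Step 2: SEND seq=0 -> in-order
Step 3: SEND seq=1000 -> in-order
Step 4: SEND seq=81 -> in-order
Step 5: SEND seq=1158 -> in-order
Step 6: SEND seq=1189 -> in-order
Step 7: SEND seq=1320 -> in-order

Answer: no yes yes yes yes yes yes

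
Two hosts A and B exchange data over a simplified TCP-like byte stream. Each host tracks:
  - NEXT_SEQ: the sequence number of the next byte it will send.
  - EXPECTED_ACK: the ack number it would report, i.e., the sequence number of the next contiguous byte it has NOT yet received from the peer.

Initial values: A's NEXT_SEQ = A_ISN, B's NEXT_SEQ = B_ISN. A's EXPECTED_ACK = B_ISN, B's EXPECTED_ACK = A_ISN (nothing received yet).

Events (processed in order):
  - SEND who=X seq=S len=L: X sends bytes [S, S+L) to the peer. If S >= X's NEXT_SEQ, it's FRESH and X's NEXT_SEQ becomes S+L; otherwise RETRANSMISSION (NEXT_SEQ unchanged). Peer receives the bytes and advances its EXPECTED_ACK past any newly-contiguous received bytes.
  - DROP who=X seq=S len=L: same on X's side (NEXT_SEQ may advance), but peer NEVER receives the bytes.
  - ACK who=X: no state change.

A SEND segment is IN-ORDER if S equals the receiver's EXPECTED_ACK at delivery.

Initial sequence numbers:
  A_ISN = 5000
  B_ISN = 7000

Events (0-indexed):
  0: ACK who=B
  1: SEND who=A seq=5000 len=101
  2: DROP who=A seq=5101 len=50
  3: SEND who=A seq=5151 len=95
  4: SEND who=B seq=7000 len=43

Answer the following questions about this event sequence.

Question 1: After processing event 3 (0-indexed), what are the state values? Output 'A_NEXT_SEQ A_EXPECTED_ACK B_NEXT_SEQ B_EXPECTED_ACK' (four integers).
After event 0: A_seq=5000 A_ack=7000 B_seq=7000 B_ack=5000
After event 1: A_seq=5101 A_ack=7000 B_seq=7000 B_ack=5101
After event 2: A_seq=5151 A_ack=7000 B_seq=7000 B_ack=5101
After event 3: A_seq=5246 A_ack=7000 B_seq=7000 B_ack=5101

5246 7000 7000 5101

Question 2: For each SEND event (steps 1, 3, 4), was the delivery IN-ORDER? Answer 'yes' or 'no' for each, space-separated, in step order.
Answer: yes no yes

Derivation:
Step 1: SEND seq=5000 -> in-order
Step 3: SEND seq=5151 -> out-of-order
Step 4: SEND seq=7000 -> in-order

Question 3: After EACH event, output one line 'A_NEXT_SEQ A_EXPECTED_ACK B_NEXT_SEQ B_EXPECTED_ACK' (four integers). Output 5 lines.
5000 7000 7000 5000
5101 7000 7000 5101
5151 7000 7000 5101
5246 7000 7000 5101
5246 7043 7043 5101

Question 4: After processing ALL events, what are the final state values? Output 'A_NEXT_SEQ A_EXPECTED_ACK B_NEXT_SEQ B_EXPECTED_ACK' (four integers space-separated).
After event 0: A_seq=5000 A_ack=7000 B_seq=7000 B_ack=5000
After event 1: A_seq=5101 A_ack=7000 B_seq=7000 B_ack=5101
After event 2: A_seq=5151 A_ack=7000 B_seq=7000 B_ack=5101
After event 3: A_seq=5246 A_ack=7000 B_seq=7000 B_ack=5101
After event 4: A_seq=5246 A_ack=7043 B_seq=7043 B_ack=5101

Answer: 5246 7043 7043 5101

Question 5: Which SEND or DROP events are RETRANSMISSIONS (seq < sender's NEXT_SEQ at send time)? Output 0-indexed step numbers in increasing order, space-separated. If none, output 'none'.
Step 1: SEND seq=5000 -> fresh
Step 2: DROP seq=5101 -> fresh
Step 3: SEND seq=5151 -> fresh
Step 4: SEND seq=7000 -> fresh

Answer: none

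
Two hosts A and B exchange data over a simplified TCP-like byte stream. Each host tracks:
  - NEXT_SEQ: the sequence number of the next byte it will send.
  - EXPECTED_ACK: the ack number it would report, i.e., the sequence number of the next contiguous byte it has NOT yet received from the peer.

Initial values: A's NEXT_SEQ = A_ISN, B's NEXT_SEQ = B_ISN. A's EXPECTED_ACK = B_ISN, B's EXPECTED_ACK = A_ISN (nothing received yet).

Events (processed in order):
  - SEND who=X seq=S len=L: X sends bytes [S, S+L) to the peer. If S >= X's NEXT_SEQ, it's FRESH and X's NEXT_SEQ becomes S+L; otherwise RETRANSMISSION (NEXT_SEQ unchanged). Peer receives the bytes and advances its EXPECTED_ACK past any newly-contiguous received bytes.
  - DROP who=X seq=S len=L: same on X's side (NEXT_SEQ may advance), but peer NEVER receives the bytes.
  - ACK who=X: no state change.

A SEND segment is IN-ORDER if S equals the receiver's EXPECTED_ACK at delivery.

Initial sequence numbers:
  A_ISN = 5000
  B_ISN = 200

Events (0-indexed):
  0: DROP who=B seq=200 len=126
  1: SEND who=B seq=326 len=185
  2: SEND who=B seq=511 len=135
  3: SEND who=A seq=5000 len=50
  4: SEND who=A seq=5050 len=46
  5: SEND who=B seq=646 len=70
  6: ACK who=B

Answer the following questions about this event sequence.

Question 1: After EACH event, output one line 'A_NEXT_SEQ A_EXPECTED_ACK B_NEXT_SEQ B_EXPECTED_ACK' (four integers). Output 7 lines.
5000 200 326 5000
5000 200 511 5000
5000 200 646 5000
5050 200 646 5050
5096 200 646 5096
5096 200 716 5096
5096 200 716 5096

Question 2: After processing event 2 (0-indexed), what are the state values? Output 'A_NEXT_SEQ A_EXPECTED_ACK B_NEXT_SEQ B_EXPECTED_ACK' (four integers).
After event 0: A_seq=5000 A_ack=200 B_seq=326 B_ack=5000
After event 1: A_seq=5000 A_ack=200 B_seq=511 B_ack=5000
After event 2: A_seq=5000 A_ack=200 B_seq=646 B_ack=5000

5000 200 646 5000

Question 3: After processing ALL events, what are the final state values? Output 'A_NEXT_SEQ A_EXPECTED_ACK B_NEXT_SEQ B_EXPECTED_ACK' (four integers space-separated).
Answer: 5096 200 716 5096

Derivation:
After event 0: A_seq=5000 A_ack=200 B_seq=326 B_ack=5000
After event 1: A_seq=5000 A_ack=200 B_seq=511 B_ack=5000
After event 2: A_seq=5000 A_ack=200 B_seq=646 B_ack=5000
After event 3: A_seq=5050 A_ack=200 B_seq=646 B_ack=5050
After event 4: A_seq=5096 A_ack=200 B_seq=646 B_ack=5096
After event 5: A_seq=5096 A_ack=200 B_seq=716 B_ack=5096
After event 6: A_seq=5096 A_ack=200 B_seq=716 B_ack=5096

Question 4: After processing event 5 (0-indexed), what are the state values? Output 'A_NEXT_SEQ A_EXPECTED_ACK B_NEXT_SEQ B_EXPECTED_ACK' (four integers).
After event 0: A_seq=5000 A_ack=200 B_seq=326 B_ack=5000
After event 1: A_seq=5000 A_ack=200 B_seq=511 B_ack=5000
After event 2: A_seq=5000 A_ack=200 B_seq=646 B_ack=5000
After event 3: A_seq=5050 A_ack=200 B_seq=646 B_ack=5050
After event 4: A_seq=5096 A_ack=200 B_seq=646 B_ack=5096
After event 5: A_seq=5096 A_ack=200 B_seq=716 B_ack=5096

5096 200 716 5096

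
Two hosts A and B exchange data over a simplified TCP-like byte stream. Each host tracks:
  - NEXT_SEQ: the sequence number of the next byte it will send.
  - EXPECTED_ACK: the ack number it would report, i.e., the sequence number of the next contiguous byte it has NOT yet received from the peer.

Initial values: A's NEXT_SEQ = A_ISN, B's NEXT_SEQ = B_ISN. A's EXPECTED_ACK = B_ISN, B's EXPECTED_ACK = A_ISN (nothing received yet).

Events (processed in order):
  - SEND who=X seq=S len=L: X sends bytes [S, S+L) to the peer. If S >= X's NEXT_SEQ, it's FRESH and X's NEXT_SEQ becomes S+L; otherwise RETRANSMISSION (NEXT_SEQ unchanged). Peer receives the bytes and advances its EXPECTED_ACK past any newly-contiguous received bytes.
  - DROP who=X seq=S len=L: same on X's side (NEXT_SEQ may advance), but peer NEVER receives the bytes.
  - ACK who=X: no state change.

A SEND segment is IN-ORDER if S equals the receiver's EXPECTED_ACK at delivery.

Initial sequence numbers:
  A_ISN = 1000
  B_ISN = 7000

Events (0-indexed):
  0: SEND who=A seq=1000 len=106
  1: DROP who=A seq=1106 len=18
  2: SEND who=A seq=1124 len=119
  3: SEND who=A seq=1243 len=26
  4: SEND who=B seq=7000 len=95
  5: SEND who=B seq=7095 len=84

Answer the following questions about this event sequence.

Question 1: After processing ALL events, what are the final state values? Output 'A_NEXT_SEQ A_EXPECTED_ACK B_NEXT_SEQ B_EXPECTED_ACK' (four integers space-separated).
After event 0: A_seq=1106 A_ack=7000 B_seq=7000 B_ack=1106
After event 1: A_seq=1124 A_ack=7000 B_seq=7000 B_ack=1106
After event 2: A_seq=1243 A_ack=7000 B_seq=7000 B_ack=1106
After event 3: A_seq=1269 A_ack=7000 B_seq=7000 B_ack=1106
After event 4: A_seq=1269 A_ack=7095 B_seq=7095 B_ack=1106
After event 5: A_seq=1269 A_ack=7179 B_seq=7179 B_ack=1106

Answer: 1269 7179 7179 1106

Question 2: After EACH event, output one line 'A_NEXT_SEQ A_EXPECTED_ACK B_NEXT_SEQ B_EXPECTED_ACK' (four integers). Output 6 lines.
1106 7000 7000 1106
1124 7000 7000 1106
1243 7000 7000 1106
1269 7000 7000 1106
1269 7095 7095 1106
1269 7179 7179 1106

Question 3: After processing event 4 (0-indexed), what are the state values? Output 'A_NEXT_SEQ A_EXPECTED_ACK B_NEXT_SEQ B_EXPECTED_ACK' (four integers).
After event 0: A_seq=1106 A_ack=7000 B_seq=7000 B_ack=1106
After event 1: A_seq=1124 A_ack=7000 B_seq=7000 B_ack=1106
After event 2: A_seq=1243 A_ack=7000 B_seq=7000 B_ack=1106
After event 3: A_seq=1269 A_ack=7000 B_seq=7000 B_ack=1106
After event 4: A_seq=1269 A_ack=7095 B_seq=7095 B_ack=1106

1269 7095 7095 1106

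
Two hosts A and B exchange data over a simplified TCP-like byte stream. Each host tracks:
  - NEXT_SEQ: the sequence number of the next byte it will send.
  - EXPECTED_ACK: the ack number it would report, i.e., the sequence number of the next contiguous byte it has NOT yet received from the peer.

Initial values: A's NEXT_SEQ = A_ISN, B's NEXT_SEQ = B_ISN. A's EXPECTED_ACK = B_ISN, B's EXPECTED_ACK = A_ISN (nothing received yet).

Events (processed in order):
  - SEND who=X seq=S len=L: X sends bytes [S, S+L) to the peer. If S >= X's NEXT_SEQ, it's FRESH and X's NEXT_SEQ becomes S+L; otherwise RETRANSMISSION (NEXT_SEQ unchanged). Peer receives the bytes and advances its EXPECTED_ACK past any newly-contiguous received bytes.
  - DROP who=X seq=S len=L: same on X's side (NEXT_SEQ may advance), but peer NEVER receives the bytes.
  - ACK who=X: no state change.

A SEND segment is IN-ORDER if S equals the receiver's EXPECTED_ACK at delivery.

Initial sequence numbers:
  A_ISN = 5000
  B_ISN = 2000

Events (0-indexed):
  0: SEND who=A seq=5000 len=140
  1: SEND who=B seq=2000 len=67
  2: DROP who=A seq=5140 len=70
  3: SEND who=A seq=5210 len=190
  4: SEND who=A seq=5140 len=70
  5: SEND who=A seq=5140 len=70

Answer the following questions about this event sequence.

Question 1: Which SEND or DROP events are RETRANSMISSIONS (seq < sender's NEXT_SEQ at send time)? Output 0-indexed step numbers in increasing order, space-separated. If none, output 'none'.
Answer: 4 5

Derivation:
Step 0: SEND seq=5000 -> fresh
Step 1: SEND seq=2000 -> fresh
Step 2: DROP seq=5140 -> fresh
Step 3: SEND seq=5210 -> fresh
Step 4: SEND seq=5140 -> retransmit
Step 5: SEND seq=5140 -> retransmit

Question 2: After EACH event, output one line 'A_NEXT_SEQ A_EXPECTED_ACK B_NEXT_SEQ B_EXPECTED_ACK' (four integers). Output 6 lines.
5140 2000 2000 5140
5140 2067 2067 5140
5210 2067 2067 5140
5400 2067 2067 5140
5400 2067 2067 5400
5400 2067 2067 5400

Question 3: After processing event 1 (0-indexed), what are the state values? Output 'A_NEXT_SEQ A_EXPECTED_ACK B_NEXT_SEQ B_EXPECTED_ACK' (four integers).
After event 0: A_seq=5140 A_ack=2000 B_seq=2000 B_ack=5140
After event 1: A_seq=5140 A_ack=2067 B_seq=2067 B_ack=5140

5140 2067 2067 5140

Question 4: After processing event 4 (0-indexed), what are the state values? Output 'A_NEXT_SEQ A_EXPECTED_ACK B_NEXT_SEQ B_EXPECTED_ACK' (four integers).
After event 0: A_seq=5140 A_ack=2000 B_seq=2000 B_ack=5140
After event 1: A_seq=5140 A_ack=2067 B_seq=2067 B_ack=5140
After event 2: A_seq=5210 A_ack=2067 B_seq=2067 B_ack=5140
After event 3: A_seq=5400 A_ack=2067 B_seq=2067 B_ack=5140
After event 4: A_seq=5400 A_ack=2067 B_seq=2067 B_ack=5400

5400 2067 2067 5400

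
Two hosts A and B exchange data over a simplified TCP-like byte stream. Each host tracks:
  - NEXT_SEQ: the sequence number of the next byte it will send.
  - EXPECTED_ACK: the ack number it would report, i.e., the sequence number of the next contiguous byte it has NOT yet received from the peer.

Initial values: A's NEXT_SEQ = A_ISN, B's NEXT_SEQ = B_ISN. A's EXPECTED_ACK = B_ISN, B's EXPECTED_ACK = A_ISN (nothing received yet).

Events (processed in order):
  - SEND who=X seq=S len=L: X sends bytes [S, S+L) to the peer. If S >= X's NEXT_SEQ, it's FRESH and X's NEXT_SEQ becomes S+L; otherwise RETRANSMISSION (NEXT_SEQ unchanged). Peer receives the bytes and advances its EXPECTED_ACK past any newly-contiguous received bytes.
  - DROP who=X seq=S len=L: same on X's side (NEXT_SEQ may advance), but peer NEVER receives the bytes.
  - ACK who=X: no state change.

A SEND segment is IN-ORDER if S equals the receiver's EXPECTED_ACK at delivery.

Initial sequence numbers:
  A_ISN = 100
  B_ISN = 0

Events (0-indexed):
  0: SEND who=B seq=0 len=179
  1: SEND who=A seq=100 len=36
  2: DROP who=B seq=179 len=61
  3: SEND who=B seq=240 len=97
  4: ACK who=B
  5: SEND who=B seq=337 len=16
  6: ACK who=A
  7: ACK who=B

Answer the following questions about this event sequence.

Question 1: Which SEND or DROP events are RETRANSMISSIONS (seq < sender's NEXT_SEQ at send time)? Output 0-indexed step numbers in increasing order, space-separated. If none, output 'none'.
Step 0: SEND seq=0 -> fresh
Step 1: SEND seq=100 -> fresh
Step 2: DROP seq=179 -> fresh
Step 3: SEND seq=240 -> fresh
Step 5: SEND seq=337 -> fresh

Answer: none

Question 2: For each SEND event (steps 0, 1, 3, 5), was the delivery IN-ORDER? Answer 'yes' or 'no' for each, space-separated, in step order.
Answer: yes yes no no

Derivation:
Step 0: SEND seq=0 -> in-order
Step 1: SEND seq=100 -> in-order
Step 3: SEND seq=240 -> out-of-order
Step 5: SEND seq=337 -> out-of-order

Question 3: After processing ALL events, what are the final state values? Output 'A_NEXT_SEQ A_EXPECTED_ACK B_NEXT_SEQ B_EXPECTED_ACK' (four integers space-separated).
Answer: 136 179 353 136

Derivation:
After event 0: A_seq=100 A_ack=179 B_seq=179 B_ack=100
After event 1: A_seq=136 A_ack=179 B_seq=179 B_ack=136
After event 2: A_seq=136 A_ack=179 B_seq=240 B_ack=136
After event 3: A_seq=136 A_ack=179 B_seq=337 B_ack=136
After event 4: A_seq=136 A_ack=179 B_seq=337 B_ack=136
After event 5: A_seq=136 A_ack=179 B_seq=353 B_ack=136
After event 6: A_seq=136 A_ack=179 B_seq=353 B_ack=136
After event 7: A_seq=136 A_ack=179 B_seq=353 B_ack=136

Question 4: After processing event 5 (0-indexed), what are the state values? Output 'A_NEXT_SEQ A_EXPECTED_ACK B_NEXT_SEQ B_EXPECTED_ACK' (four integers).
After event 0: A_seq=100 A_ack=179 B_seq=179 B_ack=100
After event 1: A_seq=136 A_ack=179 B_seq=179 B_ack=136
After event 2: A_seq=136 A_ack=179 B_seq=240 B_ack=136
After event 3: A_seq=136 A_ack=179 B_seq=337 B_ack=136
After event 4: A_seq=136 A_ack=179 B_seq=337 B_ack=136
After event 5: A_seq=136 A_ack=179 B_seq=353 B_ack=136

136 179 353 136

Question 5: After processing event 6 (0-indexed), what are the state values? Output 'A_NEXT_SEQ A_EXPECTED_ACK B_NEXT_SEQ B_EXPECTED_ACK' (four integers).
After event 0: A_seq=100 A_ack=179 B_seq=179 B_ack=100
After event 1: A_seq=136 A_ack=179 B_seq=179 B_ack=136
After event 2: A_seq=136 A_ack=179 B_seq=240 B_ack=136
After event 3: A_seq=136 A_ack=179 B_seq=337 B_ack=136
After event 4: A_seq=136 A_ack=179 B_seq=337 B_ack=136
After event 5: A_seq=136 A_ack=179 B_seq=353 B_ack=136
After event 6: A_seq=136 A_ack=179 B_seq=353 B_ack=136

136 179 353 136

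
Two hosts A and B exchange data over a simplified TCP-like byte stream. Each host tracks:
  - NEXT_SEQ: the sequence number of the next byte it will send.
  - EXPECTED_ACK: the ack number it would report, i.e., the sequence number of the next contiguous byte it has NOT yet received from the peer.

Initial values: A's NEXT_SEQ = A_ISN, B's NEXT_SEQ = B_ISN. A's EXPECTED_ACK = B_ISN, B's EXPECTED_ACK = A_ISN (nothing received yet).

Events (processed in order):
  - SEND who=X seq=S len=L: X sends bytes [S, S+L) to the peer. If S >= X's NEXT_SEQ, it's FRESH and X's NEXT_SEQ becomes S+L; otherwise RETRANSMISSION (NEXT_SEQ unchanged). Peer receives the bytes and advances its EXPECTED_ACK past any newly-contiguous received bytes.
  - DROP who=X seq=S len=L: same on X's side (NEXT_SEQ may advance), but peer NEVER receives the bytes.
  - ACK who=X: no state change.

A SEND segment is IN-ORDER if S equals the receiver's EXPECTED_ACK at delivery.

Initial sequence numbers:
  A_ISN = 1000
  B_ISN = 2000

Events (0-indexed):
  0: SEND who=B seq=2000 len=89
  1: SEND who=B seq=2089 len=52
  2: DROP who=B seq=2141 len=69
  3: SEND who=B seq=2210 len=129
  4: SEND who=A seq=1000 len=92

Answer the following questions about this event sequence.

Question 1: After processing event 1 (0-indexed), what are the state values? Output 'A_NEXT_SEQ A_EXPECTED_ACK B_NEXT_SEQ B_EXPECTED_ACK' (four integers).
After event 0: A_seq=1000 A_ack=2089 B_seq=2089 B_ack=1000
After event 1: A_seq=1000 A_ack=2141 B_seq=2141 B_ack=1000

1000 2141 2141 1000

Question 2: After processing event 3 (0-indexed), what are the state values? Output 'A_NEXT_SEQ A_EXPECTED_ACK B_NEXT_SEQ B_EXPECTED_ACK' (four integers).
After event 0: A_seq=1000 A_ack=2089 B_seq=2089 B_ack=1000
After event 1: A_seq=1000 A_ack=2141 B_seq=2141 B_ack=1000
After event 2: A_seq=1000 A_ack=2141 B_seq=2210 B_ack=1000
After event 3: A_seq=1000 A_ack=2141 B_seq=2339 B_ack=1000

1000 2141 2339 1000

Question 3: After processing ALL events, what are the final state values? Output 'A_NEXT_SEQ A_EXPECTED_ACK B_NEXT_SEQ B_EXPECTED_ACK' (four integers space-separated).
After event 0: A_seq=1000 A_ack=2089 B_seq=2089 B_ack=1000
After event 1: A_seq=1000 A_ack=2141 B_seq=2141 B_ack=1000
After event 2: A_seq=1000 A_ack=2141 B_seq=2210 B_ack=1000
After event 3: A_seq=1000 A_ack=2141 B_seq=2339 B_ack=1000
After event 4: A_seq=1092 A_ack=2141 B_seq=2339 B_ack=1092

Answer: 1092 2141 2339 1092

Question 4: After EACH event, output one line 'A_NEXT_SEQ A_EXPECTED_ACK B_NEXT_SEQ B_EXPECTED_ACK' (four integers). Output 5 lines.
1000 2089 2089 1000
1000 2141 2141 1000
1000 2141 2210 1000
1000 2141 2339 1000
1092 2141 2339 1092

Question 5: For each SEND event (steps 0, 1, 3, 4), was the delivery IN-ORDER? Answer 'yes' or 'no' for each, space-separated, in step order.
Step 0: SEND seq=2000 -> in-order
Step 1: SEND seq=2089 -> in-order
Step 3: SEND seq=2210 -> out-of-order
Step 4: SEND seq=1000 -> in-order

Answer: yes yes no yes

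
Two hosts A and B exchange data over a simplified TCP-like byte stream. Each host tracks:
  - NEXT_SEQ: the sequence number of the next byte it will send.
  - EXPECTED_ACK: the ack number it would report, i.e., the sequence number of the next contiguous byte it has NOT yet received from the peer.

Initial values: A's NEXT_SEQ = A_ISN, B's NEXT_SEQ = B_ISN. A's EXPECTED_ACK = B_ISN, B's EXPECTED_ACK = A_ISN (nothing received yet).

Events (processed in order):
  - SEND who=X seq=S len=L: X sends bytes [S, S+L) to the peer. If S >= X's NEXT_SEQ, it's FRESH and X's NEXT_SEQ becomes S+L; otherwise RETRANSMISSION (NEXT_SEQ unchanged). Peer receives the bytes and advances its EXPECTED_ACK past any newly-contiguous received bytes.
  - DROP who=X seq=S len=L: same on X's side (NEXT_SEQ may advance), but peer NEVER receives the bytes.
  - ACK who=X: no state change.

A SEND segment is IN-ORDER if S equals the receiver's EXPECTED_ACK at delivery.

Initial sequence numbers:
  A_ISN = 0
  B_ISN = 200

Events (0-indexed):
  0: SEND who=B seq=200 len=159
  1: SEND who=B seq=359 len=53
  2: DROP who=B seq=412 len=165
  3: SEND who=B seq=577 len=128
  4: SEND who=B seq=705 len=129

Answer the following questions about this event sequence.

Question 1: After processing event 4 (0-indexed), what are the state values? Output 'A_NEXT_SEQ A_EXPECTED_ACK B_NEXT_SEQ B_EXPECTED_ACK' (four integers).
After event 0: A_seq=0 A_ack=359 B_seq=359 B_ack=0
After event 1: A_seq=0 A_ack=412 B_seq=412 B_ack=0
After event 2: A_seq=0 A_ack=412 B_seq=577 B_ack=0
After event 3: A_seq=0 A_ack=412 B_seq=705 B_ack=0
After event 4: A_seq=0 A_ack=412 B_seq=834 B_ack=0

0 412 834 0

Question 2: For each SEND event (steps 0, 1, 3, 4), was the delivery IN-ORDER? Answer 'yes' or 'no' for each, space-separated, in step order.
Step 0: SEND seq=200 -> in-order
Step 1: SEND seq=359 -> in-order
Step 3: SEND seq=577 -> out-of-order
Step 4: SEND seq=705 -> out-of-order

Answer: yes yes no no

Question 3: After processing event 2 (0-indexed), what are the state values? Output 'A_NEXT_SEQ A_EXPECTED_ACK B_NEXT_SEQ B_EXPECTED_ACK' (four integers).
After event 0: A_seq=0 A_ack=359 B_seq=359 B_ack=0
After event 1: A_seq=0 A_ack=412 B_seq=412 B_ack=0
After event 2: A_seq=0 A_ack=412 B_seq=577 B_ack=0

0 412 577 0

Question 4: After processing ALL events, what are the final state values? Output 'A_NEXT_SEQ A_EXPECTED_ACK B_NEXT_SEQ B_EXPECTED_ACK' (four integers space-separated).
Answer: 0 412 834 0

Derivation:
After event 0: A_seq=0 A_ack=359 B_seq=359 B_ack=0
After event 1: A_seq=0 A_ack=412 B_seq=412 B_ack=0
After event 2: A_seq=0 A_ack=412 B_seq=577 B_ack=0
After event 3: A_seq=0 A_ack=412 B_seq=705 B_ack=0
After event 4: A_seq=0 A_ack=412 B_seq=834 B_ack=0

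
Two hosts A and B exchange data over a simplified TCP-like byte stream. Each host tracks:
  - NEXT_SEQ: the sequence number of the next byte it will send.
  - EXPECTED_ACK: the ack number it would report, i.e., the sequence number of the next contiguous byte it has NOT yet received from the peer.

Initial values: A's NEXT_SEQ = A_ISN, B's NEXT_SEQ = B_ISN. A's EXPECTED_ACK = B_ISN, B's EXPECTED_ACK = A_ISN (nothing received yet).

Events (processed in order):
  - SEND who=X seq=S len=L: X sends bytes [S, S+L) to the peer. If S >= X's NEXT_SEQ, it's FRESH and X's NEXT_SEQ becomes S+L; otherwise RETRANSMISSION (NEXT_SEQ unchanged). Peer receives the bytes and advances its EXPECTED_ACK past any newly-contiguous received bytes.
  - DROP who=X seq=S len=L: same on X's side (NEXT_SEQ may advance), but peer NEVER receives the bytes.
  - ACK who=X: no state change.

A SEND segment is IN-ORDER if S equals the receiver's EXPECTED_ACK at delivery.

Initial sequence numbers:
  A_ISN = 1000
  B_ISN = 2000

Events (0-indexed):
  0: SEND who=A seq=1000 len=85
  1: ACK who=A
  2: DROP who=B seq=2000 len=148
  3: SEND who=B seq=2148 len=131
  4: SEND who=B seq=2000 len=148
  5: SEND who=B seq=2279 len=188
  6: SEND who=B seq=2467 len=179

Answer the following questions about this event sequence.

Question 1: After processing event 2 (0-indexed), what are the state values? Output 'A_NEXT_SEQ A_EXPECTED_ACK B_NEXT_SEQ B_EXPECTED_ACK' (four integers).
After event 0: A_seq=1085 A_ack=2000 B_seq=2000 B_ack=1085
After event 1: A_seq=1085 A_ack=2000 B_seq=2000 B_ack=1085
After event 2: A_seq=1085 A_ack=2000 B_seq=2148 B_ack=1085

1085 2000 2148 1085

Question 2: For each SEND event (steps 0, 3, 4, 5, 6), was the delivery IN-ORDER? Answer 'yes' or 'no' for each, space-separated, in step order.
Step 0: SEND seq=1000 -> in-order
Step 3: SEND seq=2148 -> out-of-order
Step 4: SEND seq=2000 -> in-order
Step 5: SEND seq=2279 -> in-order
Step 6: SEND seq=2467 -> in-order

Answer: yes no yes yes yes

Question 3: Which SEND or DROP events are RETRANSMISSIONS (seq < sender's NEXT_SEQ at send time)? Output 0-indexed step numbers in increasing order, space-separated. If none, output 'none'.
Step 0: SEND seq=1000 -> fresh
Step 2: DROP seq=2000 -> fresh
Step 3: SEND seq=2148 -> fresh
Step 4: SEND seq=2000 -> retransmit
Step 5: SEND seq=2279 -> fresh
Step 6: SEND seq=2467 -> fresh

Answer: 4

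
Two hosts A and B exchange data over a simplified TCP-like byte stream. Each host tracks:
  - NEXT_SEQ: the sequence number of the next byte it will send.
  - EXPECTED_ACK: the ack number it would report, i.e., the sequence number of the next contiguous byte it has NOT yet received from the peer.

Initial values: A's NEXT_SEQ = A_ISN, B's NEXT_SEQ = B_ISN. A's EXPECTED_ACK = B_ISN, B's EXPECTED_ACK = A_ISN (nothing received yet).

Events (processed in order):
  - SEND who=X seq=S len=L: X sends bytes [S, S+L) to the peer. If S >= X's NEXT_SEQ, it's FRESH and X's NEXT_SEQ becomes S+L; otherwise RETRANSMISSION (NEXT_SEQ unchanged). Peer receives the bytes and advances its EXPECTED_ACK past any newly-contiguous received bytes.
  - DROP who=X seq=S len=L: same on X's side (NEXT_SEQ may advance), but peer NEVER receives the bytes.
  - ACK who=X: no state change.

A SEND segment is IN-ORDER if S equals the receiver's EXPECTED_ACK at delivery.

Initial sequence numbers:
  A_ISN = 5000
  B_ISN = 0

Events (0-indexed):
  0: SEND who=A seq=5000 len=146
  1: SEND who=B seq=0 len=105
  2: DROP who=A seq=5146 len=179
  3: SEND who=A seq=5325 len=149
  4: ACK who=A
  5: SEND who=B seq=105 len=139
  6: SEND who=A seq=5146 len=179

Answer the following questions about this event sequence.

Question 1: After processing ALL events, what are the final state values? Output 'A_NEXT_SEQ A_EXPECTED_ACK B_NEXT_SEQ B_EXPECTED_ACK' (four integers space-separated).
Answer: 5474 244 244 5474

Derivation:
After event 0: A_seq=5146 A_ack=0 B_seq=0 B_ack=5146
After event 1: A_seq=5146 A_ack=105 B_seq=105 B_ack=5146
After event 2: A_seq=5325 A_ack=105 B_seq=105 B_ack=5146
After event 3: A_seq=5474 A_ack=105 B_seq=105 B_ack=5146
After event 4: A_seq=5474 A_ack=105 B_seq=105 B_ack=5146
After event 5: A_seq=5474 A_ack=244 B_seq=244 B_ack=5146
After event 6: A_seq=5474 A_ack=244 B_seq=244 B_ack=5474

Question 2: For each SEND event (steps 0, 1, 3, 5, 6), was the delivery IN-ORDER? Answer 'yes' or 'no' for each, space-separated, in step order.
Answer: yes yes no yes yes

Derivation:
Step 0: SEND seq=5000 -> in-order
Step 1: SEND seq=0 -> in-order
Step 3: SEND seq=5325 -> out-of-order
Step 5: SEND seq=105 -> in-order
Step 6: SEND seq=5146 -> in-order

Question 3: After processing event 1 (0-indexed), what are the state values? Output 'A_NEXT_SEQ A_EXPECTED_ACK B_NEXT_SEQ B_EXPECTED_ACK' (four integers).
After event 0: A_seq=5146 A_ack=0 B_seq=0 B_ack=5146
After event 1: A_seq=5146 A_ack=105 B_seq=105 B_ack=5146

5146 105 105 5146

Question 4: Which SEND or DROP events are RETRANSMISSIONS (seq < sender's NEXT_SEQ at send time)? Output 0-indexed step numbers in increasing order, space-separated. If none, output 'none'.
Answer: 6

Derivation:
Step 0: SEND seq=5000 -> fresh
Step 1: SEND seq=0 -> fresh
Step 2: DROP seq=5146 -> fresh
Step 3: SEND seq=5325 -> fresh
Step 5: SEND seq=105 -> fresh
Step 6: SEND seq=5146 -> retransmit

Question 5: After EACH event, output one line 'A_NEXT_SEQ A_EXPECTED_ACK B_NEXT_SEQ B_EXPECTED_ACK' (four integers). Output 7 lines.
5146 0 0 5146
5146 105 105 5146
5325 105 105 5146
5474 105 105 5146
5474 105 105 5146
5474 244 244 5146
5474 244 244 5474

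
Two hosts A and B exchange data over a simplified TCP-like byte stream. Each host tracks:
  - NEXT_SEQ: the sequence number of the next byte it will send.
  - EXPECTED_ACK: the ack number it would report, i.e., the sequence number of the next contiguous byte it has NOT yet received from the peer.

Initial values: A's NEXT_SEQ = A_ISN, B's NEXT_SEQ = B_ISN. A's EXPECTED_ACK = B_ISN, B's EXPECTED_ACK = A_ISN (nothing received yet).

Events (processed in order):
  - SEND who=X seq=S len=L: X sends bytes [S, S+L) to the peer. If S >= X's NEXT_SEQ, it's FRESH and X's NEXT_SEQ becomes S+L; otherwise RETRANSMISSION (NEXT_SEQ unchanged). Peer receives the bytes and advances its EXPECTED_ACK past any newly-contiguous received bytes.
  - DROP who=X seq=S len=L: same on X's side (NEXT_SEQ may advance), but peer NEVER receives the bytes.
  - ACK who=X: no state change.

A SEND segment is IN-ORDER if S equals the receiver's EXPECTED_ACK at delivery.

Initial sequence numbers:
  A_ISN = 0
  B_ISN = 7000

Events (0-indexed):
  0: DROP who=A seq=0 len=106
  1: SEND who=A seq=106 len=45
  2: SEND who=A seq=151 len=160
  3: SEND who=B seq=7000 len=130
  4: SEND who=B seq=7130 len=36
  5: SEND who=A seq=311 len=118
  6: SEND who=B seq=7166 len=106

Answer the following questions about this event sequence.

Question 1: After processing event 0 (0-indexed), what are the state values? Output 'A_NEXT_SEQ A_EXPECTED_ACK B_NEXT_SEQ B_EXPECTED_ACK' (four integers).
After event 0: A_seq=106 A_ack=7000 B_seq=7000 B_ack=0

106 7000 7000 0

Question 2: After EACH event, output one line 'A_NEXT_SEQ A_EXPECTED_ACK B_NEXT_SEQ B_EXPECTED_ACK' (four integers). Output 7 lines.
106 7000 7000 0
151 7000 7000 0
311 7000 7000 0
311 7130 7130 0
311 7166 7166 0
429 7166 7166 0
429 7272 7272 0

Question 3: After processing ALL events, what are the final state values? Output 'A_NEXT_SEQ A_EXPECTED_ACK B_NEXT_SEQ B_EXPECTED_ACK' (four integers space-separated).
Answer: 429 7272 7272 0

Derivation:
After event 0: A_seq=106 A_ack=7000 B_seq=7000 B_ack=0
After event 1: A_seq=151 A_ack=7000 B_seq=7000 B_ack=0
After event 2: A_seq=311 A_ack=7000 B_seq=7000 B_ack=0
After event 3: A_seq=311 A_ack=7130 B_seq=7130 B_ack=0
After event 4: A_seq=311 A_ack=7166 B_seq=7166 B_ack=0
After event 5: A_seq=429 A_ack=7166 B_seq=7166 B_ack=0
After event 6: A_seq=429 A_ack=7272 B_seq=7272 B_ack=0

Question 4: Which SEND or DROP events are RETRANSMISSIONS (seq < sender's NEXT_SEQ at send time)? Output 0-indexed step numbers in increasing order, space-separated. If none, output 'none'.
Answer: none

Derivation:
Step 0: DROP seq=0 -> fresh
Step 1: SEND seq=106 -> fresh
Step 2: SEND seq=151 -> fresh
Step 3: SEND seq=7000 -> fresh
Step 4: SEND seq=7130 -> fresh
Step 5: SEND seq=311 -> fresh
Step 6: SEND seq=7166 -> fresh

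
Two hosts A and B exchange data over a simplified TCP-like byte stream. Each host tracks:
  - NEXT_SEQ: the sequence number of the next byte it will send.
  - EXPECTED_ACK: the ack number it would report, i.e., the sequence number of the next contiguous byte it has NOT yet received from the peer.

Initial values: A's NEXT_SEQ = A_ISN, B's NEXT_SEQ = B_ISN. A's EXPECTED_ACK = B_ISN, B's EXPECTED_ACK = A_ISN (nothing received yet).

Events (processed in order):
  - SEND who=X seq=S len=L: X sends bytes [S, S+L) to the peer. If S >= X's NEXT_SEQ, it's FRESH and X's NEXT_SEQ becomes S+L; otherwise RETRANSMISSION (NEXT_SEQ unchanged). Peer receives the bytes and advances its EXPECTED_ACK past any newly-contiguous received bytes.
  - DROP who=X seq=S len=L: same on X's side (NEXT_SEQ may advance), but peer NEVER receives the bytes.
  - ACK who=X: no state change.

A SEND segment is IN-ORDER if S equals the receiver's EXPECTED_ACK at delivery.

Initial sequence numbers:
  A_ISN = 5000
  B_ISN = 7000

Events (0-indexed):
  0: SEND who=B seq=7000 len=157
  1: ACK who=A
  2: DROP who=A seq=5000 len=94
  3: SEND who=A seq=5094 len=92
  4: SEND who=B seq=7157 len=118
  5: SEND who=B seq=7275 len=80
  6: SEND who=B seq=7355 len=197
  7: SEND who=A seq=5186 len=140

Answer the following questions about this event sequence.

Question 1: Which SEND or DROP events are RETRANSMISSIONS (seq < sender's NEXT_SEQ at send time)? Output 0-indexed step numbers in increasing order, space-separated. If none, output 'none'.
Answer: none

Derivation:
Step 0: SEND seq=7000 -> fresh
Step 2: DROP seq=5000 -> fresh
Step 3: SEND seq=5094 -> fresh
Step 4: SEND seq=7157 -> fresh
Step 5: SEND seq=7275 -> fresh
Step 6: SEND seq=7355 -> fresh
Step 7: SEND seq=5186 -> fresh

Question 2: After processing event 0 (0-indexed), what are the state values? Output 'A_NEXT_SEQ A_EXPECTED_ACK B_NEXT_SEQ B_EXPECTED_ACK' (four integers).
After event 0: A_seq=5000 A_ack=7157 B_seq=7157 B_ack=5000

5000 7157 7157 5000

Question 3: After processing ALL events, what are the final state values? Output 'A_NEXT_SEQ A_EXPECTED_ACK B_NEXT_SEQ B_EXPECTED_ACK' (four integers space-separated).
Answer: 5326 7552 7552 5000

Derivation:
After event 0: A_seq=5000 A_ack=7157 B_seq=7157 B_ack=5000
After event 1: A_seq=5000 A_ack=7157 B_seq=7157 B_ack=5000
After event 2: A_seq=5094 A_ack=7157 B_seq=7157 B_ack=5000
After event 3: A_seq=5186 A_ack=7157 B_seq=7157 B_ack=5000
After event 4: A_seq=5186 A_ack=7275 B_seq=7275 B_ack=5000
After event 5: A_seq=5186 A_ack=7355 B_seq=7355 B_ack=5000
After event 6: A_seq=5186 A_ack=7552 B_seq=7552 B_ack=5000
After event 7: A_seq=5326 A_ack=7552 B_seq=7552 B_ack=5000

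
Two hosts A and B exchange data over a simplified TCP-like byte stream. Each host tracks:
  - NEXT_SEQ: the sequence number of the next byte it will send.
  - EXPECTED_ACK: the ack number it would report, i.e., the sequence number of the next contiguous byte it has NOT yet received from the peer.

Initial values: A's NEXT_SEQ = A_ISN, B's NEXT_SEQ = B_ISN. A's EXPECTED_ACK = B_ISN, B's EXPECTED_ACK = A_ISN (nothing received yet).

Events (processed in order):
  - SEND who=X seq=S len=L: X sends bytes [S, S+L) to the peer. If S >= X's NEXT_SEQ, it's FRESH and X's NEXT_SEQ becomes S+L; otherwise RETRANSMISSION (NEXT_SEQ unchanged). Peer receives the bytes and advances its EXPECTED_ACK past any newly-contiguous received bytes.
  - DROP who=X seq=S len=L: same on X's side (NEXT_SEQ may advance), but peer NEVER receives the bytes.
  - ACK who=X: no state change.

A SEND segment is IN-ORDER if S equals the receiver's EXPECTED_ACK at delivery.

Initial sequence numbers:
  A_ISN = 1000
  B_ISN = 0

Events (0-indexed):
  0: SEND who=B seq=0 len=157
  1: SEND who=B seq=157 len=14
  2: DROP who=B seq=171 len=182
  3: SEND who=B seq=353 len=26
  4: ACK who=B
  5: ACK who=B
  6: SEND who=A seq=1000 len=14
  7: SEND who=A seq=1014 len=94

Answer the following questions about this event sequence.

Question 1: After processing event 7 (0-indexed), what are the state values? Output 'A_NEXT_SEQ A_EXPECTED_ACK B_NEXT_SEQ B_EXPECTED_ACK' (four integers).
After event 0: A_seq=1000 A_ack=157 B_seq=157 B_ack=1000
After event 1: A_seq=1000 A_ack=171 B_seq=171 B_ack=1000
After event 2: A_seq=1000 A_ack=171 B_seq=353 B_ack=1000
After event 3: A_seq=1000 A_ack=171 B_seq=379 B_ack=1000
After event 4: A_seq=1000 A_ack=171 B_seq=379 B_ack=1000
After event 5: A_seq=1000 A_ack=171 B_seq=379 B_ack=1000
After event 6: A_seq=1014 A_ack=171 B_seq=379 B_ack=1014
After event 7: A_seq=1108 A_ack=171 B_seq=379 B_ack=1108

1108 171 379 1108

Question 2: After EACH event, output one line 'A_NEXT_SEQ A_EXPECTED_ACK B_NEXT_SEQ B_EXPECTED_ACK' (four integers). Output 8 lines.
1000 157 157 1000
1000 171 171 1000
1000 171 353 1000
1000 171 379 1000
1000 171 379 1000
1000 171 379 1000
1014 171 379 1014
1108 171 379 1108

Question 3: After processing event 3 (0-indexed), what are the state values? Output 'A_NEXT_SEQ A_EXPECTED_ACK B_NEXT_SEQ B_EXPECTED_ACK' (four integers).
After event 0: A_seq=1000 A_ack=157 B_seq=157 B_ack=1000
After event 1: A_seq=1000 A_ack=171 B_seq=171 B_ack=1000
After event 2: A_seq=1000 A_ack=171 B_seq=353 B_ack=1000
After event 3: A_seq=1000 A_ack=171 B_seq=379 B_ack=1000

1000 171 379 1000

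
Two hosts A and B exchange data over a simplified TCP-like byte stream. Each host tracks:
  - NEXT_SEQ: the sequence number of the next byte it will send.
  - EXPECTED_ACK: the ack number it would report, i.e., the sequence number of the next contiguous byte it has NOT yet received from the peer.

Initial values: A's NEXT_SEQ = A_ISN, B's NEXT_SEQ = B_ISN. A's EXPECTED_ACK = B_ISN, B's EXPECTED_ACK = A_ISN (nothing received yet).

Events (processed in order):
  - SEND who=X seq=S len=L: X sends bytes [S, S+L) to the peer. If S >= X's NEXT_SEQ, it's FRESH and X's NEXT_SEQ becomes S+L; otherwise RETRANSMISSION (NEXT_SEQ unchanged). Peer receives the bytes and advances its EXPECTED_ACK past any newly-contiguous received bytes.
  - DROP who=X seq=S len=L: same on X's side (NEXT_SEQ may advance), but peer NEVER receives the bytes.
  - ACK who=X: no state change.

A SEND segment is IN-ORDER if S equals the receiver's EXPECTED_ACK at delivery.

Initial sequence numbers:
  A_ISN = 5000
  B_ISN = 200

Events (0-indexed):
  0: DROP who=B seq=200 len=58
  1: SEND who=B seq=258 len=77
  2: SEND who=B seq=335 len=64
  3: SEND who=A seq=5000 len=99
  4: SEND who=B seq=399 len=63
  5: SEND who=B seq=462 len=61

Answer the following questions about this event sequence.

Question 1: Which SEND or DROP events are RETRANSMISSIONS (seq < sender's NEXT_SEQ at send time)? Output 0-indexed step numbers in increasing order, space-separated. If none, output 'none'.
Answer: none

Derivation:
Step 0: DROP seq=200 -> fresh
Step 1: SEND seq=258 -> fresh
Step 2: SEND seq=335 -> fresh
Step 3: SEND seq=5000 -> fresh
Step 4: SEND seq=399 -> fresh
Step 5: SEND seq=462 -> fresh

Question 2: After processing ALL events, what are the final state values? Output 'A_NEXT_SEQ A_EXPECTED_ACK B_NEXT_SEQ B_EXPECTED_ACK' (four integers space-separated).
Answer: 5099 200 523 5099

Derivation:
After event 0: A_seq=5000 A_ack=200 B_seq=258 B_ack=5000
After event 1: A_seq=5000 A_ack=200 B_seq=335 B_ack=5000
After event 2: A_seq=5000 A_ack=200 B_seq=399 B_ack=5000
After event 3: A_seq=5099 A_ack=200 B_seq=399 B_ack=5099
After event 4: A_seq=5099 A_ack=200 B_seq=462 B_ack=5099
After event 5: A_seq=5099 A_ack=200 B_seq=523 B_ack=5099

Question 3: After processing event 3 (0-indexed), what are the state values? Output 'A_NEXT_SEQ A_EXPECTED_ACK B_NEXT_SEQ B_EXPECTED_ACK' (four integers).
After event 0: A_seq=5000 A_ack=200 B_seq=258 B_ack=5000
After event 1: A_seq=5000 A_ack=200 B_seq=335 B_ack=5000
After event 2: A_seq=5000 A_ack=200 B_seq=399 B_ack=5000
After event 3: A_seq=5099 A_ack=200 B_seq=399 B_ack=5099

5099 200 399 5099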